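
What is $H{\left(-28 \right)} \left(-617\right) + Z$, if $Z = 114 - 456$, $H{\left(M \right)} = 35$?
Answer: $-21937$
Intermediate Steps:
$Z = -342$ ($Z = 114 - 456 = -342$)
$H{\left(-28 \right)} \left(-617\right) + Z = 35 \left(-617\right) - 342 = -21595 - 342 = -21937$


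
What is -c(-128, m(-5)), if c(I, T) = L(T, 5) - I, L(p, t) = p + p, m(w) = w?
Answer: -118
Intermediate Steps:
L(p, t) = 2*p
c(I, T) = -I + 2*T (c(I, T) = 2*T - I = -I + 2*T)
-c(-128, m(-5)) = -(-1*(-128) + 2*(-5)) = -(128 - 10) = -1*118 = -118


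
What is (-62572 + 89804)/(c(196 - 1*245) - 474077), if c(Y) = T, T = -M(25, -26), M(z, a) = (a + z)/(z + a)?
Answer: -13616/237039 ≈ -0.057442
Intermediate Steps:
M(z, a) = 1 (M(z, a) = (a + z)/(a + z) = 1)
T = -1 (T = -1*1 = -1)
c(Y) = -1
(-62572 + 89804)/(c(196 - 1*245) - 474077) = (-62572 + 89804)/(-1 - 474077) = 27232/(-474078) = 27232*(-1/474078) = -13616/237039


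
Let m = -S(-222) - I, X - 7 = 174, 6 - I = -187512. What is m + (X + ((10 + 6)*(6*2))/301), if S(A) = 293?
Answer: -56476438/301 ≈ -1.8763e+5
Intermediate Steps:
I = 187518 (I = 6 - 1*(-187512) = 6 + 187512 = 187518)
X = 181 (X = 7 + 174 = 181)
m = -187811 (m = -1*293 - 1*187518 = -293 - 187518 = -187811)
m + (X + ((10 + 6)*(6*2))/301) = -187811 + (181 + ((10 + 6)*(6*2))/301) = -187811 + (181 + (16*12)*(1/301)) = -187811 + (181 + 192*(1/301)) = -187811 + (181 + 192/301) = -187811 + 54673/301 = -56476438/301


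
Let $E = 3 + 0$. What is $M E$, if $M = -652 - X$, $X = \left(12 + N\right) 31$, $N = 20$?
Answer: $-4932$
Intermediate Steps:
$X = 992$ ($X = \left(12 + 20\right) 31 = 32 \cdot 31 = 992$)
$M = -1644$ ($M = -652 - 992 = -1644$)
$E = 3$
$M E = \left(-1644\right) 3 = -4932$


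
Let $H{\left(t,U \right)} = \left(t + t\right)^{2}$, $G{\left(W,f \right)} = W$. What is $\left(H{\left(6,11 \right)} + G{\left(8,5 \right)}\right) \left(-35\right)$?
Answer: $-5320$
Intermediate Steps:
$H{\left(t,U \right)} = 4 t^{2}$ ($H{\left(t,U \right)} = \left(2 t\right)^{2} = 4 t^{2}$)
$\left(H{\left(6,11 \right)} + G{\left(8,5 \right)}\right) \left(-35\right) = \left(4 \cdot 6^{2} + 8\right) \left(-35\right) = \left(4 \cdot 36 + 8\right) \left(-35\right) = \left(144 + 8\right) \left(-35\right) = 152 \left(-35\right) = -5320$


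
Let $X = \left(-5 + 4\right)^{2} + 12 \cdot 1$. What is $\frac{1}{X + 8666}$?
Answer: $\frac{1}{8679} \approx 0.00011522$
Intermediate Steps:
$X = 13$ ($X = \left(-1\right)^{2} + 12 = 1 + 12 = 13$)
$\frac{1}{X + 8666} = \frac{1}{13 + 8666} = \frac{1}{8679}$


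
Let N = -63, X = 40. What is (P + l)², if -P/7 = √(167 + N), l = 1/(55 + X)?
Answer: 45991401/9025 - 28*√26/95 ≈ 5094.5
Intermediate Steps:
l = 1/95 (l = 1/(55 + 40) = 1/95 ≈ 0.010526)
P = -14*√26 (P = -7*√(167 - 63) = -14*√26 ≈ -71.386)
(P + l)² = (-14*√26 + 1/95)² = (1/95 - 14*√26)²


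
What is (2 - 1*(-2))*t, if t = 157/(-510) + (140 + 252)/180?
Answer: 5722/765 ≈ 7.4797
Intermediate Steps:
t = 2861/1530 (t = 157*(-1/510) + 392*(1/180) = -157/510 + 98/45 = 2861/1530 ≈ 1.8699)
(2 - 1*(-2))*t = (2 - 1*(-2))*(2861/1530) = (2 + 2)*(2861/1530) = 4*(2861/1530) = 5722/765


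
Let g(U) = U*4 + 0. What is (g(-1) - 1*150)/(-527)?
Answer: 154/527 ≈ 0.29222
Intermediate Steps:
g(U) = 4*U (g(U) = 4*U + 0 = 4*U)
(g(-1) - 1*150)/(-527) = (4*(-1) - 1*150)/(-527) = (-4 - 150)*(-1/527) = -154*(-1/527) = 154/527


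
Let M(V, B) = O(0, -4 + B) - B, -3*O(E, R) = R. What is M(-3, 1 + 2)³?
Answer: -512/27 ≈ -18.963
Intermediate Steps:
O(E, R) = -R/3
M(V, B) = 4/3 - 4*B/3 (M(V, B) = -(-4 + B)/3 - B = (4/3 - B/3) - B = 4/3 - 4*B/3)
M(-3, 1 + 2)³ = (4/3 - 4*(1 + 2)/3)³ = (4/3 - 4/3*3)³ = (4/3 - 4)³ = (-8/3)³ = -512/27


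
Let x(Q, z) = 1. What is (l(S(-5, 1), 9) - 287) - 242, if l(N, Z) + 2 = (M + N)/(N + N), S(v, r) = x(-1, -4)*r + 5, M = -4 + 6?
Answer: -1591/3 ≈ -530.33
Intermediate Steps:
M = 2
S(v, r) = 5 + r (S(v, r) = 1*r + 5 = r + 5 = 5 + r)
l(N, Z) = -2 + (2 + N)/(2*N) (l(N, Z) = -2 + (2 + N)/(N + N) = -2 + (2 + N)/((2*N)) = -2 + (2 + N)*(1/(2*N)) = -2 + (2 + N)/(2*N))
(l(S(-5, 1), 9) - 287) - 242 = ((-3/2 + 1/(5 + 1)) - 287) - 242 = ((-3/2 + 1/6) - 287) - 242 = ((-3/2 + ⅙) - 287) - 242 = (-4/3 - 287) - 242 = -865/3 - 242 = -1591/3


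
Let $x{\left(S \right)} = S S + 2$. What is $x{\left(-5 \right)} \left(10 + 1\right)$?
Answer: $297$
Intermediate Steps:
$x{\left(S \right)} = 2 + S^{2}$ ($x{\left(S \right)} = S^{2} + 2 = 2 + S^{2}$)
$x{\left(-5 \right)} \left(10 + 1\right) = \left(2 + \left(-5\right)^{2}\right) \left(10 + 1\right) = \left(2 + 25\right) 11 = 27 \cdot 11 = 297$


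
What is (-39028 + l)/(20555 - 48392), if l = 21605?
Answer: 17423/27837 ≈ 0.62589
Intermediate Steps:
(-39028 + l)/(20555 - 48392) = (-39028 + 21605)/(20555 - 48392) = -17423/(-27837) = -17423*(-1/27837) = 17423/27837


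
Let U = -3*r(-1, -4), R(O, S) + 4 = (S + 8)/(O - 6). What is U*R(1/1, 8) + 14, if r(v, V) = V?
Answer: -362/5 ≈ -72.400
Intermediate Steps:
R(O, S) = -4 + (8 + S)/(-6 + O) (R(O, S) = -4 + (S + 8)/(O - 6) = -4 + (8 + S)/(-6 + O))
U = 12 (U = -3*(-4) = 12)
U*R(1/1, 8) + 14 = 12*((32 + 8 - 4/1)/(-6 + 1/1)) + 14 = 12*((32 + 8 - 4*1)/(-6 + 1)) + 14 = 12*((32 + 8 - 4)/(-5)) + 14 = 12*(-1/5*36) + 14 = 12*(-36/5) + 14 = -432/5 + 14 = -362/5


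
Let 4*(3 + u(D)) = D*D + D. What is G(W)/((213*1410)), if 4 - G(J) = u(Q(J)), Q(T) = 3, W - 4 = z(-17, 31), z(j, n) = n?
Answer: 2/150165 ≈ 1.3319e-5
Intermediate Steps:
W = 35 (W = 4 + 31 = 35)
u(D) = -3 + D/4 + D²/4 (u(D) = -3 + (D*D + D)/4 = -3 + (D² + D)/4 = -3 + (D + D²)/4 = -3 + (D/4 + D²/4) = -3 + D/4 + D²/4)
G(J) = 4 (G(J) = 4 - (-3 + (¼)*3 + (¼)*3²) = 4 - (-3 + ¾ + (¼)*9) = 4 - (-3 + ¾ + 9/4) = 4 - 1*0 = 4 + 0 = 4)
G(W)/((213*1410)) = 4/((213*1410)) = 4/300330 = 4*(1/300330) = 2/150165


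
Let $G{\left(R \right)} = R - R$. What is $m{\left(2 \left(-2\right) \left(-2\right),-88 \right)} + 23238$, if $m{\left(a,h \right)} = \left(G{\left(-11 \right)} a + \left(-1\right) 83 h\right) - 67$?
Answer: $30475$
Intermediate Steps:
$G{\left(R \right)} = 0$
$m{\left(a,h \right)} = -67 - 83 h$ ($m{\left(a,h \right)} = \left(0 a + \left(-1\right) 83 h\right) - 67 = \left(0 - 83 h\right) - 67 = - 83 h - 67 = -67 - 83 h$)
$m{\left(2 \left(-2\right) \left(-2\right),-88 \right)} + 23238 = \left(-67 - -7304\right) + 23238 = \left(-67 + 7304\right) + 23238 = 7237 + 23238 = 30475$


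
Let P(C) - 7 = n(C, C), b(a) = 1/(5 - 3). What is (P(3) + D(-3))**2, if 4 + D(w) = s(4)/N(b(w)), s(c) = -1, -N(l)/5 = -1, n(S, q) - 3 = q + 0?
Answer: 1936/25 ≈ 77.440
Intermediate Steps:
b(a) = 1/2
n(S, q) = 3 + q (n(S, q) = 3 + (q + 0) = 3 + q)
N(l) = 5 (N(l) = -5*(-1) = 5)
P(C) = 10 + C (P(C) = 7 + (3 + C) = 10 + C)
D(w) = -21/5 (D(w) = -4 - 1/5 = -21/5)
(P(3) + D(-3))**2 = ((10 + 3) - 21/5)**2 = (13 - 21/5)**2 = (44/5)**2 = 1936/25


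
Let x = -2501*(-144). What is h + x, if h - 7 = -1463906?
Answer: -1103755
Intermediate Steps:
h = -1463899 (h = 7 - 1463906 = -1463899)
x = 360144
h + x = -1463899 + 360144 = -1103755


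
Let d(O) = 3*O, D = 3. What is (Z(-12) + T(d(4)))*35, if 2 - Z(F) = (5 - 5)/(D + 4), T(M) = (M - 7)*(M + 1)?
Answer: 2345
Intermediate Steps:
T(M) = (1 + M)*(-7 + M) (T(M) = (-7 + M)*(1 + M) = (1 + M)*(-7 + M))
Z(F) = 2 (Z(F) = 2 - (5 - 5)/(3 + 4) = 2 - 0/7 = 2 - 1*0 = 2 + 0 = 2)
(Z(-12) + T(d(4)))*35 = (2 + (-7 + (3*4)² - 18*4))*35 = (2 + (-7 + 12² - 6*12))*35 = (2 + (-7 + 144 - 72))*35 = (2 + 65)*35 = 67*35 = 2345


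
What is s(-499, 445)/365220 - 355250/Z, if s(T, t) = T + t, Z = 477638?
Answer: -514961101/692233930 ≈ -0.74391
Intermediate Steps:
s(-499, 445)/365220 - 355250/Z = (-499 + 445)/365220 - 355250/477638 = -54*1/365220 - 355250*1/477638 = -3/20290 - 25375/34117 = -514961101/692233930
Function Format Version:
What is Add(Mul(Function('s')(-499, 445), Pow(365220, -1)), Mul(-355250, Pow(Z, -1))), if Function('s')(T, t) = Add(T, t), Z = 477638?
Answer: Rational(-514961101, 692233930) ≈ -0.74391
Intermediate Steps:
Add(Mul(Function('s')(-499, 445), Pow(365220, -1)), Mul(-355250, Pow(Z, -1))) = Add(Mul(Add(-499, 445), Pow(365220, -1)), Mul(-355250, Pow(477638, -1))) = Add(Mul(-54, Rational(1, 365220)), Mul(-355250, Rational(1, 477638))) = Add(Rational(-3, 20290), Rational(-25375, 34117)) = Rational(-514961101, 692233930)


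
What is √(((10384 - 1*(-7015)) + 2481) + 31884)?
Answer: 2*√12941 ≈ 227.52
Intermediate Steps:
√(((10384 - 1*(-7015)) + 2481) + 31884) = √(((10384 + 7015) + 2481) + 31884) = √((17399 + 2481) + 31884) = √(19880 + 31884) = √51764 = 2*√12941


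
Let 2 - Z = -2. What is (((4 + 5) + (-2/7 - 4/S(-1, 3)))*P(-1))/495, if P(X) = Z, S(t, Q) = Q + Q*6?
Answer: 716/10395 ≈ 0.068879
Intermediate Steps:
S(t, Q) = 7*Q (S(t, Q) = Q + 6*Q = 7*Q)
Z = 4 (Z = 2 - 1*(-2) = 2 + 2 = 4)
P(X) = 4
(((4 + 5) + (-2/7 - 4/S(-1, 3)))*P(-1))/495 = (((4 + 5) + (-2/7 - 4/(7*3)))*4)/495 = ((9 + (-2*1/7 - 4/21))*4)*(1/495) = ((9 + (-2/7 - 4*1/21))*4)*(1/495) = ((9 + (-2/7 - 4/21))*4)*(1/495) = ((9 - 10/21)*4)*(1/495) = ((179/21)*4)*(1/495) = (716/21)*(1/495) = 716/10395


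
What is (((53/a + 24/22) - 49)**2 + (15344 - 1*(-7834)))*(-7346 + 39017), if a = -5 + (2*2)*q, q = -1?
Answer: 99913736914/121 ≈ 8.2573e+8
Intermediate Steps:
a = -9 (a = -5 + (2*2)*(-1) = -5 + 4*(-1) = -5 - 4 = -9)
(((53/a + 24/22) - 49)**2 + (15344 - 1*(-7834)))*(-7346 + 39017) = (((53/(-9) + 24/22) - 49)**2 + (15344 - 1*(-7834)))*(-7346 + 39017) = (((53*(-1/9) + 24*(1/22)) - 49)**2 + (15344 + 7834))*31671 = (((-53/9 + 12/11) - 49)**2 + 23178)*31671 = ((-475/99 - 49)**2 + 23178)*31671 = ((-5326/99)**2 + 23178)*31671 = (28366276/9801 + 23178)*31671 = (255533854/9801)*31671 = 99913736914/121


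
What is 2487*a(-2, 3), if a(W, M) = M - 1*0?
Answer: 7461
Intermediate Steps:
a(W, M) = M (a(W, M) = M + 0 = M)
2487*a(-2, 3) = 2487*3 = 7461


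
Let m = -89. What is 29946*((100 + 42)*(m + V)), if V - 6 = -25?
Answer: -459251856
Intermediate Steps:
V = -19 (V = 6 - 25 = -19)
29946*((100 + 42)*(m + V)) = 29946*((100 + 42)*(-89 - 19)) = 29946*(142*(-108)) = 29946*(-15336) = -459251856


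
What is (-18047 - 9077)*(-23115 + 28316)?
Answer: -141071924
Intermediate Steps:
(-18047 - 9077)*(-23115 + 28316) = -27124*5201 = -141071924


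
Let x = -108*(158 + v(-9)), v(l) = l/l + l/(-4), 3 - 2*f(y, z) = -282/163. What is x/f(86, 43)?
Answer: -1892430/257 ≈ -7363.5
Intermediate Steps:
f(y, z) = 771/326 (f(y, z) = 3/2 - (-141)/163 = 3/2 - ½*(-282/163) = 3/2 + 141/163 = 771/326)
v(l) = 1 - l/4 (v(l) = 1 + l*(-¼) = 1 - l/4)
x = -17415 (x = -108*(158 + (1 - ¼*(-9))) = -108*(158 + (1 + 9/4)) = -108*(158 + 13/4) = -108*645/4 = -17415)
x/f(86, 43) = -17415/771/326 = -17415*326/771 = -1892430/257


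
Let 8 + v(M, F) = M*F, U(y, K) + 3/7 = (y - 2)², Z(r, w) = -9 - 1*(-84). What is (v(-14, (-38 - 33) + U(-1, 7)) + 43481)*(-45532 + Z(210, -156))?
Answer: -2015881579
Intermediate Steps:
Z(r, w) = 75 (Z(r, w) = -9 + 84 = 75)
U(y, K) = -3/7 + (-2 + y)² (U(y, K) = -3/7 + (y - 2)² = -3/7 + (-2 + y)²)
v(M, F) = -8 + F*M (v(M, F) = -8 + M*F = -8 + F*M)
(v(-14, (-38 - 33) + U(-1, 7)) + 43481)*(-45532 + Z(210, -156)) = ((-8 + ((-38 - 33) + (-3/7 + (-2 - 1)²))*(-14)) + 43481)*(-45532 + 75) = ((-8 + (-71 + (-3/7 + (-3)²))*(-14)) + 43481)*(-45457) = ((-8 + (-71 + (-3/7 + 9))*(-14)) + 43481)*(-45457) = ((-8 + (-71 + 60/7)*(-14)) + 43481)*(-45457) = ((-8 - 437/7*(-14)) + 43481)*(-45457) = ((-8 + 874) + 43481)*(-45457) = (866 + 43481)*(-45457) = 44347*(-45457) = -2015881579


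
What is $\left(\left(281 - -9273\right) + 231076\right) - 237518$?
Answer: $3112$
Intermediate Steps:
$\left(\left(281 - -9273\right) + 231076\right) - 237518 = \left(\left(281 + 9273\right) + 231076\right) - 237518 = \left(9554 + 231076\right) - 237518 = 240630 - 237518 = 3112$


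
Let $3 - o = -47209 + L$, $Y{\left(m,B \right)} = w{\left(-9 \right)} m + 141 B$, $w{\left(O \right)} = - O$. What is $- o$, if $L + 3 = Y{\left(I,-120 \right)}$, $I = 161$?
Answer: $-62686$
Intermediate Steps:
$Y{\left(m,B \right)} = 9 m + 141 B$ ($Y{\left(m,B \right)} = \left(-1\right) \left(-9\right) m + 141 B = 9 m + 141 B$)
$L = -15474$ ($L = -3 + \left(9 \cdot 161 + 141 \left(-120\right)\right) = -3 + \left(1449 - 16920\right) = -3 - 15471 = -15474$)
$o = 62686$ ($o = 3 - \left(-47209 - 15474\right) = 3 - -62683 = 3 + 62683 = 62686$)
$- o = \left(-1\right) 62686 = -62686$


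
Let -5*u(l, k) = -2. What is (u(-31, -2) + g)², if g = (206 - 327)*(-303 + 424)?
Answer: 5358679209/25 ≈ 2.1435e+8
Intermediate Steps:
u(l, k) = ⅖ (u(l, k) = -⅕*(-2) = ⅖)
g = -14641 (g = -121*121 = -14641)
(u(-31, -2) + g)² = (⅖ - 14641)² = (-73203/5)² = 5358679209/25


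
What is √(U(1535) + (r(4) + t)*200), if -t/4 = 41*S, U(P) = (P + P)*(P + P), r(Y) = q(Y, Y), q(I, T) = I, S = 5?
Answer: 10*√92617 ≈ 3043.3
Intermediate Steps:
r(Y) = Y
U(P) = 4*P² (U(P) = (2*P)*(2*P) = 4*P²)
t = -820 (t = -164*5 = -4*205 = -820)
√(U(1535) + (r(4) + t)*200) = √(4*1535² + (4 - 820)*200) = √(4*2356225 - 816*200) = √(9424900 - 163200) = √9261700 = 10*√92617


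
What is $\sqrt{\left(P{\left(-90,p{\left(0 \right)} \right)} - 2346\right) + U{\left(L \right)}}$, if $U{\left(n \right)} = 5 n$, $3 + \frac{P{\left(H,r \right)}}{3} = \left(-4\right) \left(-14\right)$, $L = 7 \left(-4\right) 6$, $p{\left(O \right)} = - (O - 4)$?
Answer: $i \sqrt{3027} \approx 55.018 i$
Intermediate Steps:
$p{\left(O \right)} = 4 - O$ ($p{\left(O \right)} = - (-4 + O) = 4 - O$)
$L = -168$ ($L = \left(-28\right) 6 = -168$)
$P{\left(H,r \right)} = 159$ ($P{\left(H,r \right)} = -9 + 3 \left(\left(-4\right) \left(-14\right)\right) = -9 + 3 \cdot 56 = -9 + 168 = 159$)
$\sqrt{\left(P{\left(-90,p{\left(0 \right)} \right)} - 2346\right) + U{\left(L \right)}} = \sqrt{\left(159 - 2346\right) + 5 \left(-168\right)} = \sqrt{-2187 - 840} = \sqrt{-3027} = i \sqrt{3027}$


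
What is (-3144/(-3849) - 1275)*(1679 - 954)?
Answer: -1185213325/1283 ≈ -9.2378e+5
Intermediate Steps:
(-3144/(-3849) - 1275)*(1679 - 954) = (-3144*(-1/3849) - 1275)*725 = (1048/1283 - 1275)*725 = -1634777/1283*725 = -1185213325/1283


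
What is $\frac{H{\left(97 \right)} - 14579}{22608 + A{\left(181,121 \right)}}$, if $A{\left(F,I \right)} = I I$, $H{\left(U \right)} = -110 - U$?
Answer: $- \frac{14786}{37249} \approx -0.39695$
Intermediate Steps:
$A{\left(F,I \right)} = I^{2}$
$\frac{H{\left(97 \right)} - 14579}{22608 + A{\left(181,121 \right)}} = \frac{\left(-110 - 97\right) - 14579}{22608 + 121^{2}} = \frac{\left(-110 - 97\right) - 14579}{22608 + 14641} = \frac{-207 - 14579}{37249} = \left(-14786\right) \frac{1}{37249} = - \frac{14786}{37249}$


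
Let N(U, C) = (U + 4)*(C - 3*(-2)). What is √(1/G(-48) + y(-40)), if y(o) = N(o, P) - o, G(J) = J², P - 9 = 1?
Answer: I*√1234943/48 ≈ 23.152*I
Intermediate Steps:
P = 10 (P = 9 + 1 = 10)
N(U, C) = (4 + U)*(6 + C) (N(U, C) = (4 + U)*(C + 6) = (4 + U)*(6 + C))
y(o) = 64 + 15*o (y(o) = (24 + 4*10 + 6*o + 10*o) - o = (24 + 40 + 6*o + 10*o) - o = (64 + 16*o) - o = 64 + 15*o)
√(1/G(-48) + y(-40)) = √(1/((-48)²) + (64 + 15*(-40))) = √(1/2304 + (64 - 600)) = √(1/2304 - 536) = √(-1234943/2304) = I*√1234943/48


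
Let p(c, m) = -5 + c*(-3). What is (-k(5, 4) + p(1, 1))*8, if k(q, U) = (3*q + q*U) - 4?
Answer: -312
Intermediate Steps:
k(q, U) = -4 + 3*q + U*q (k(q, U) = (3*q + U*q) - 4 = -4 + 3*q + U*q)
p(c, m) = -5 - 3*c
(-k(5, 4) + p(1, 1))*8 = (-(-4 + 3*5 + 4*5) + (-5 - 3*1))*8 = (-(-4 + 15 + 20) + (-5 - 3))*8 = (-1*31 - 8)*8 = (-31 - 8)*8 = -39*8 = -312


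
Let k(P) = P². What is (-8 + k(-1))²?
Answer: 49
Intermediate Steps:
(-8 + k(-1))² = (-8 + (-1)²)² = (-8 + 1)² = (-7)² = 49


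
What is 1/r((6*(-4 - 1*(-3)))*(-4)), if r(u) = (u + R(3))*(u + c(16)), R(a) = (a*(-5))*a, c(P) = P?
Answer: -1/840 ≈ -0.0011905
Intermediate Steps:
R(a) = -5*a**2 (R(a) = (-5*a)*a = -5*a**2)
r(u) = (-45 + u)*(16 + u) (r(u) = (u - 5*3**2)*(u + 16) = (u - 5*9)*(16 + u) = (u - 45)*(16 + u) = (-45 + u)*(16 + u))
1/r((6*(-4 - 1*(-3)))*(-4)) = 1/(-720 + ((6*(-4 - 1*(-3)))*(-4))**2 - 29*6*(-4 - 1*(-3))*(-4)) = 1/(-720 + ((6*(-4 + 3))*(-4))**2 - 29*6*(-4 + 3)*(-4)) = 1/(-720 + ((6*(-1))*(-4))**2 - 29*6*(-1)*(-4)) = 1/(-720 + (-6*(-4))**2 - (-174)*(-4)) = 1/(-720 + 24**2 - 29*24) = 1/(-720 + 576 - 696) = 1/(-840) = -1/840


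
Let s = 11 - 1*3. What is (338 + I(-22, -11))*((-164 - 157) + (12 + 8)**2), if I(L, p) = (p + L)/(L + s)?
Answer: 376435/14 ≈ 26888.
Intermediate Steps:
s = 8 (s = 11 - 3 = 8)
I(L, p) = (L + p)/(8 + L) (I(L, p) = (p + L)/(L + 8) = (L + p)/(8 + L))
(338 + I(-22, -11))*((-164 - 157) + (12 + 8)**2) = (338 + (-22 - 11)/(8 - 22))*((-164 - 157) + (12 + 8)**2) = (338 - 33/(-14))*(-321 + 20**2) = (338 - 1/14*(-33))*(-321 + 400) = (338 + 33/14)*79 = (4765/14)*79 = 376435/14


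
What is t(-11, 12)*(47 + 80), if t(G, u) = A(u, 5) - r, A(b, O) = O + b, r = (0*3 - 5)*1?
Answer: 2794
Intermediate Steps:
r = -5 (r = (0 - 5)*1 = -5*1 = -5)
t(G, u) = 10 + u (t(G, u) = (5 + u) - 1*(-5) = (5 + u) + 5 = 10 + u)
t(-11, 12)*(47 + 80) = (10 + 12)*(47 + 80) = 22*127 = 2794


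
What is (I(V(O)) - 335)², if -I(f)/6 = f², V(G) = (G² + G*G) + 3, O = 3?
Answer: 8886361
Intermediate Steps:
V(G) = 3 + 2*G² (V(G) = (G² + G²) + 3 = 2*G² + 3 = 3 + 2*G²)
I(f) = -6*f²
(I(V(O)) - 335)² = (-6*(3 + 2*3²)² - 335)² = (-6*(3 + 2*9)² - 335)² = (-6*(3 + 18)² - 335)² = (-6*21² - 335)² = (-6*441 - 335)² = (-2646 - 335)² = (-2981)² = 8886361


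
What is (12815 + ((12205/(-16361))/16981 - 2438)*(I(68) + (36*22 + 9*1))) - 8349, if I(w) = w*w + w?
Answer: -3719388639243053/277826141 ≈ -1.3387e+7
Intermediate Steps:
I(w) = w + w² (I(w) = w² + w = w + w²)
(12815 + ((12205/(-16361))/16981 - 2438)*(I(68) + (36*22 + 9*1))) - 8349 = (12815 + ((12205/(-16361))/16981 - 2438)*(68*(1 + 68) + (36*22 + 9*1))) - 8349 = (12815 + ((12205*(-1/16361))*(1/16981) - 2438)*(68*69 + (792 + 9))) - 8349 = (12815 + (-12205/16361*1/16981 - 2438)*(4692 + 801)) - 8349 = (12815 + (-12205/277826141 - 2438)*5493) - 8349 = (12815 - 677340143963/277826141*5493) - 8349 = (12815 - 3720629410788759/277826141) - 8349 = -3717069068791844/277826141 - 8349 = -3719388639243053/277826141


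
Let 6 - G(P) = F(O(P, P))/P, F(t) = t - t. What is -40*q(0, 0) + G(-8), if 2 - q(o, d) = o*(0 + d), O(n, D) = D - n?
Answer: -74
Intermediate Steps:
q(o, d) = 2 - d*o (q(o, d) = 2 - o*(0 + d) = 2 - o*d = 2 - d*o)
F(t) = 0
G(P) = 6 (G(P) = 6 - 0/P = 6 - 1*0 = 6 + 0 = 6)
-40*q(0, 0) + G(-8) = -40*(2 - 1*0*0) + 6 = -40*(2 + 0) + 6 = -40*2 + 6 = -80 + 6 = -74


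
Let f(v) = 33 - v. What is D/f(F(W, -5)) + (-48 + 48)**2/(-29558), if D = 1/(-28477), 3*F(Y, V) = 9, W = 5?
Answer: -1/854310 ≈ -1.1705e-6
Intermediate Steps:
F(Y, V) = 3 (F(Y, V) = (1/3)*9 = 3)
D = -1/28477 ≈ -3.5116e-5
D/f(F(W, -5)) + (-48 + 48)**2/(-29558) = -1/(28477*(33 - 1*3)) + (-48 + 48)**2/(-29558) = -1/(28477*(33 - 3)) + 0**2*(-1/29558) = -1/28477/30 + 0*(-1/29558) = -1/28477*1/30 + 0 = -1/854310 + 0 = -1/854310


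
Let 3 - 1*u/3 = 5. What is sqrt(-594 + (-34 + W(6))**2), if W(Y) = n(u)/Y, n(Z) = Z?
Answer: sqrt(631) ≈ 25.120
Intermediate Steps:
u = -6 (u = 9 - 3*5 = 9 - 15 = -6)
W(Y) = -6/Y
sqrt(-594 + (-34 + W(6))**2) = sqrt(-594 + (-34 - 6/6)**2) = sqrt(-594 + (-34 - 6*1/6)**2) = sqrt(-594 + (-34 - 1)**2) = sqrt(-594 + (-35)**2) = sqrt(-594 + 1225) = sqrt(631)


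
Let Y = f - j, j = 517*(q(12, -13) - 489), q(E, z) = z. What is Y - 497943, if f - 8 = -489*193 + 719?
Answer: -332059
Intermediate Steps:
f = -93650 (f = 8 + (-489*193 + 719) = 8 + (-94377 + 719) = 8 - 93658 = -93650)
j = -259534 (j = 517*(-13 - 489) = 517*(-502) = -259534)
Y = 165884 (Y = -93650 - 1*(-259534) = -93650 + 259534 = 165884)
Y - 497943 = 165884 - 497943 = -332059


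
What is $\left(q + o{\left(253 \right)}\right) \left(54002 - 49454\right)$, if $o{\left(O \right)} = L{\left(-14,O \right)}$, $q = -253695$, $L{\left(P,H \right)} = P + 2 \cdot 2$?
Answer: $-1153850340$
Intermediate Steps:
$L{\left(P,H \right)} = 4 + P$ ($L{\left(P,H \right)} = P + 4 = 4 + P$)
$o{\left(O \right)} = -10$ ($o{\left(O \right)} = 4 - 14 = -10$)
$\left(q + o{\left(253 \right)}\right) \left(54002 - 49454\right) = \left(-253695 - 10\right) \left(54002 - 49454\right) = \left(-253705\right) 4548 = -1153850340$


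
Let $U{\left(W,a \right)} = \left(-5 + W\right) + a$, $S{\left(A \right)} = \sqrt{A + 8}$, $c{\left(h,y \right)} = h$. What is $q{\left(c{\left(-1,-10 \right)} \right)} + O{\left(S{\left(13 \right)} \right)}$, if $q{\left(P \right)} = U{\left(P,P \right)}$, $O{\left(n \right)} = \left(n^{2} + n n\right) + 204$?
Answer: $239$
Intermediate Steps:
$S{\left(A \right)} = \sqrt{8 + A}$
$O{\left(n \right)} = 204 + 2 n^{2}$ ($O{\left(n \right)} = \left(n^{2} + n^{2}\right) + 204 = 2 n^{2} + 204 = 204 + 2 n^{2}$)
$U{\left(W,a \right)} = -5 + W + a$
$q{\left(P \right)} = -5 + 2 P$ ($q{\left(P \right)} = -5 + P + P = -5 + 2 P$)
$q{\left(c{\left(-1,-10 \right)} \right)} + O{\left(S{\left(13 \right)} \right)} = \left(-5 + 2 \left(-1\right)\right) + \left(204 + 2 \left(\sqrt{8 + 13}\right)^{2}\right) = \left(-5 - 2\right) + \left(204 + 2 \left(\sqrt{21}\right)^{2}\right) = -7 + \left(204 + 2 \cdot 21\right) = -7 + \left(204 + 42\right) = -7 + 246 = 239$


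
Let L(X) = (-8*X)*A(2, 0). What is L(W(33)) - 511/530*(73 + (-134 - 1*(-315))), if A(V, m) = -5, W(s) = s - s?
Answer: -64897/265 ≈ -244.89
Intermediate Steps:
W(s) = 0
L(X) = 40*X (L(X) = -8*X*(-5) = 40*X)
L(W(33)) - 511/530*(73 + (-134 - 1*(-315))) = 40*0 - 511/530*(73 + (-134 - 1*(-315))) = 0 - 511*(1/530)*(73 + (-134 + 315)) = 0 - 511*(73 + 181)/530 = 0 - 511*254/530 = 0 - 1*64897/265 = 0 - 64897/265 = -64897/265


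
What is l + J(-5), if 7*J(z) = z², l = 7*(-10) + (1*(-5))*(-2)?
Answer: -395/7 ≈ -56.429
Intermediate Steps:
l = -60 (l = -70 - 5*(-2) = -70 + 10 = -60)
J(z) = z²/7
l + J(-5) = -60 + (⅐)*(-5)² = -60 + (⅐)*25 = -60 + 25/7 = -395/7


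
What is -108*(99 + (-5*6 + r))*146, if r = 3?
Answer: -1135296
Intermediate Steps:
-108*(99 + (-5*6 + r))*146 = -108*(99 + (-5*6 + 3))*146 = -108*(99 + (-30 + 3))*146 = -108*(99 - 27)*146 = -108*72*146 = -7776*146 = -1135296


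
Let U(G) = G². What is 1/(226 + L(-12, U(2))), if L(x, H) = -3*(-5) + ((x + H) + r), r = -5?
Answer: 1/228 ≈ 0.0043860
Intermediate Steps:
L(x, H) = 10 + H + x (L(x, H) = -3*(-5) + ((x + H) - 5) = 15 + ((H + x) - 5) = 15 + (-5 + H + x) = 10 + H + x)
1/(226 + L(-12, U(2))) = 1/(226 + (10 + 2² - 12)) = 1/(226 + (10 + 4 - 12)) = 1/(226 + 2) = 1/228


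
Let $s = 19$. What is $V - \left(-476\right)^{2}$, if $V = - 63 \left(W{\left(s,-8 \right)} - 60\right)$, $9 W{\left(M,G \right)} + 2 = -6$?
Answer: $-222740$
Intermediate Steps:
$W{\left(M,G \right)} = - \frac{8}{9}$ ($W{\left(M,G \right)} = - \frac{2}{9} + \frac{1}{9} \left(-6\right) = - \frac{2}{9} - \frac{2}{3} = - \frac{8}{9}$)
$V = 3836$ ($V = - 63 \left(- \frac{8}{9} - 60\right) = \left(-63\right) \left(- \frac{548}{9}\right) = 3836$)
$V - \left(-476\right)^{2} = 3836 - \left(-476\right)^{2} = 3836 - 226576 = -222740$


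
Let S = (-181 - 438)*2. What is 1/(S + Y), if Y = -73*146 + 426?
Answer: -1/11470 ≈ -8.7184e-5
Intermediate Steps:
Y = -10232 (Y = -10658 + 426 = -10232)
S = -1238 (S = -619*2 = -1238)
1/(S + Y) = 1/(-1238 - 10232) = 1/(-11470) = -1/11470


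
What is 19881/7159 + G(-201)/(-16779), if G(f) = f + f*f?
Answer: 15263833/40040287 ≈ 0.38121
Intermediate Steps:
G(f) = f + f²
19881/7159 + G(-201)/(-16779) = 19881/7159 - 201*(1 - 201)/(-16779) = 19881*(1/7159) - 201*(-200)*(-1/16779) = 19881/7159 + 40200*(-1/16779) = 19881/7159 - 13400/5593 = 15263833/40040287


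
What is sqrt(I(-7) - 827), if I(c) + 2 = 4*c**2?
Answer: I*sqrt(633) ≈ 25.159*I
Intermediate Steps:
I(c) = -2 + 4*c**2
sqrt(I(-7) - 827) = sqrt((-2 + 4*(-7)**2) - 827) = sqrt((-2 + 4*49) - 827) = sqrt((-2 + 196) - 827) = sqrt(194 - 827) = sqrt(-633) = I*sqrt(633)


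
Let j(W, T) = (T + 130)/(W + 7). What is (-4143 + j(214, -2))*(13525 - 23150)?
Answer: 8811446875/221 ≈ 3.9871e+7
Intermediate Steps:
j(W, T) = (130 + T)/(7 + W)
(-4143 + j(214, -2))*(13525 - 23150) = (-4143 + (130 - 2)/(7 + 214))*(13525 - 23150) = (-4143 + 128/221)*(-9625) = -915475/221*(-9625) = 8811446875/221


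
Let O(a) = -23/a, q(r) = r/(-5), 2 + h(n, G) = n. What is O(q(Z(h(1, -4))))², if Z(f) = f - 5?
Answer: 13225/36 ≈ 367.36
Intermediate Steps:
h(n, G) = -2 + n
Z(f) = -5 + f
q(r) = -r/5 (q(r) = r*(-⅕) = -r/5)
O(q(Z(h(1, -4))))² = (-23*(-5/(-5 + (-2 + 1))))² = (-23*(-5/(-5 - 1)))² = (-23/((-⅕*(-6))))² = (-23/6/5)² = (-23*⅚)² = (-115/6)² = 13225/36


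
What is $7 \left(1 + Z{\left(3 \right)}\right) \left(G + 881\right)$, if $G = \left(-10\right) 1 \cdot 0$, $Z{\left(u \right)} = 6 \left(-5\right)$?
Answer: $-178843$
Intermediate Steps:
$Z{\left(u \right)} = -30$
$G = 0$ ($G = \left(-10\right) 0 = 0$)
$7 \left(1 + Z{\left(3 \right)}\right) \left(G + 881\right) = 7 \left(1 - 30\right) \left(0 + 881\right) = 7 \left(-29\right) 881 = \left(-203\right) 881 = -178843$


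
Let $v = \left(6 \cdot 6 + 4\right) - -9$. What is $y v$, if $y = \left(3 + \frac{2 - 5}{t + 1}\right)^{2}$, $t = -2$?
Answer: $1764$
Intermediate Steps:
$v = 49$ ($v = \left(36 + 4\right) + 9 = 40 + 9 = 49$)
$y = 36$ ($y = \left(3 + \frac{2 - 5}{-2 + 1}\right)^{2} = \left(3 - \frac{3}{-1}\right)^{2} = \left(3 - -3\right)^{2} = \left(3 + 3\right)^{2} = 6^{2} = 36$)
$y v = 36 \cdot 49 = 1764$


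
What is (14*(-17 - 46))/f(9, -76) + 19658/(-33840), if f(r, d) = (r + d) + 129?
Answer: -7766419/524520 ≈ -14.807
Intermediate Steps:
f(r, d) = 129 + d + r (f(r, d) = (d + r) + 129 = 129 + d + r)
(14*(-17 - 46))/f(9, -76) + 19658/(-33840) = (14*(-17 - 46))/(129 - 76 + 9) + 19658/(-33840) = (14*(-63))/62 + 19658*(-1/33840) = -882*1/62 - 9829/16920 = -441/31 - 9829/16920 = -7766419/524520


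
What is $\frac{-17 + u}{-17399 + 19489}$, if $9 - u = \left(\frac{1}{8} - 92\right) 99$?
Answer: $\frac{72701}{16720} \approx 4.3481$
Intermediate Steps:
$u = \frac{72837}{8}$ ($u = 9 - \left(\frac{1}{8} - 92\right) 99 = 9 - \left(- \frac{735}{8}\right) 99 = 9 - - \frac{72765}{8} = 9 + \frac{72765}{8} = \frac{72837}{8} \approx 9104.6$)
$\frac{-17 + u}{-17399 + 19489} = \frac{-17 + \frac{72837}{8}}{-17399 + 19489} = \frac{72701}{8 \cdot 2090} = \frac{72701}{8} \cdot \frac{1}{2090} = \frac{72701}{16720}$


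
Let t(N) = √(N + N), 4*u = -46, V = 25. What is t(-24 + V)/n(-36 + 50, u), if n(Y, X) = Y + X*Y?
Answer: -√2/147 ≈ -0.0096205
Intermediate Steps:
u = -23/2 (u = (¼)*(-46) = -23/2 ≈ -11.500)
t(N) = √2*√N (t(N) = √(2*N) = √2*√N)
t(-24 + V)/n(-36 + 50, u) = (√2*√(-24 + 25))/(((-36 + 50)*(1 - 23/2))) = (√2*√1)/((14*(-21/2))) = (√2*1)/(-147) = √2*(-1/147) = -√2/147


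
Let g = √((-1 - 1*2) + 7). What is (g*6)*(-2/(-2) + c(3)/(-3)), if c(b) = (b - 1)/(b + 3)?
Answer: 32/3 ≈ 10.667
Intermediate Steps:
c(b) = (-1 + b)/(3 + b)
g = 2 (g = √((-1 - 2) + 7) = √(-3 + 7) = √4 = 2)
(g*6)*(-2/(-2) + c(3)/(-3)) = (2*6)*(-2/(-2) + ((-1 + 3)/(3 + 3))/(-3)) = 12*(-2*(-½) + (2/6)*(-⅓)) = 12*(1 + ((⅙)*2)*(-⅓)) = 12*(1 + (⅓)*(-⅓)) = 12*(1 - ⅑) = 12*(8/9) = 32/3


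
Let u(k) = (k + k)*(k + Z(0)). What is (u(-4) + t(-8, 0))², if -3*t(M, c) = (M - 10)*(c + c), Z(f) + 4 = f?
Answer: 4096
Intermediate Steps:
Z(f) = -4 + f
t(M, c) = -2*c*(-10 + M)/3 (t(M, c) = -(M - 10)*(c + c)/3 = -(-10 + M)*2*c/3 = -2*c*(-10 + M)/3)
u(k) = 2*k*(-4 + k) (u(k) = (k + k)*(k + (-4 + 0)) = (2*k)*(k - 4) = (2*k)*(-4 + k) = 2*k*(-4 + k))
(u(-4) + t(-8, 0))² = (2*(-4)*(-4 - 4) + (⅔)*0*(10 - 1*(-8)))² = (2*(-4)*(-8) + (⅔)*0*(10 + 8))² = (64 + (⅔)*0*18)² = (64 + 0)² = 64² = 4096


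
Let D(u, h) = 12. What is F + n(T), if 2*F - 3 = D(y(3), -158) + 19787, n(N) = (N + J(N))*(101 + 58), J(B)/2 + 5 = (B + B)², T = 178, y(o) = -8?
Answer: 40338661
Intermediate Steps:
J(B) = -10 + 8*B² (J(B) = -10 + 2*(B + B)² = -10 + 2*(2*B)² = -10 + 2*(4*B²) = -10 + 8*B²)
n(N) = -1590 + 159*N + 1272*N² (n(N) = (N + (-10 + 8*N²))*(101 + 58) = (-10 + N + 8*N²)*159 = -1590 + 159*N + 1272*N²)
F = 9901 (F = 3/2 + (12 + 19787)/2 = 3/2 + (½)*19799 = 3/2 + 19799/2 = 9901)
F + n(T) = 9901 + (-1590 + 159*178 + 1272*178²) = 9901 + (-1590 + 28302 + 1272*31684) = 9901 + (-1590 + 28302 + 40302048) = 9901 + 40328760 = 40338661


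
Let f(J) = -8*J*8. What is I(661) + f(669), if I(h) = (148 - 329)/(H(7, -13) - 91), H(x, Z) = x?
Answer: -3596363/84 ≈ -42814.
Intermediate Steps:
f(J) = -64*J
I(h) = 181/84 (I(h) = (148 - 329)/(7 - 91) = -181/(-84) = -181*(-1/84) = 181/84)
I(661) + f(669) = 181/84 - 64*669 = 181/84 - 42816 = -3596363/84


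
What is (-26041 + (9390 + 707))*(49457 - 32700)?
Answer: -267173608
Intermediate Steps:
(-26041 + (9390 + 707))*(49457 - 32700) = (-26041 + 10097)*16757 = -15944*16757 = -267173608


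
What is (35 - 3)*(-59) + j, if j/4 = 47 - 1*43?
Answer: -1872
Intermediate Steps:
j = 16 (j = 4*(47 - 1*43) = 4*(47 - 43) = 4*4 = 16)
(35 - 3)*(-59) + j = (35 - 3)*(-59) + 16 = 32*(-59) + 16 = -1888 + 16 = -1872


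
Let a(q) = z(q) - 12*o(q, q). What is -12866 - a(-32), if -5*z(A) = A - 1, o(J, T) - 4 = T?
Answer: -66043/5 ≈ -13209.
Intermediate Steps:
o(J, T) = 4 + T
z(A) = ⅕ - A/5 (z(A) = -(A - 1)/5 = -(-1 + A)/5 = ⅕ - A/5)
a(q) = -239/5 - 61*q/5 (a(q) = (⅕ - q/5) - 12*(4 + q) = (⅕ - q/5) + (-48 - 12*q) = -239/5 - 61*q/5)
-12866 - a(-32) = -12866 - (-239/5 - 61/5*(-32)) = -12866 - (-239/5 + 1952/5) = -12866 - 1*1713/5 = -12866 - 1713/5 = -66043/5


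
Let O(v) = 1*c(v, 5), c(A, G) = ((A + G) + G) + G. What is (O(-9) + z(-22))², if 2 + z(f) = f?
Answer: 324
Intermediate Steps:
z(f) = -2 + f
c(A, G) = A + 3*G (c(A, G) = (A + 2*G) + G = A + 3*G)
O(v) = 15 + v (O(v) = 1*(v + 3*5) = 1*(v + 15) = 1*(15 + v) = 15 + v)
(O(-9) + z(-22))² = ((15 - 9) + (-2 - 22))² = (6 - 24)² = (-18)² = 324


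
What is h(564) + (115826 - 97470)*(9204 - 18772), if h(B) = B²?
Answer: -175312112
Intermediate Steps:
h(564) + (115826 - 97470)*(9204 - 18772) = 564² + (115826 - 97470)*(9204 - 18772) = 318096 + 18356*(-9568) = 318096 - 175630208 = -175312112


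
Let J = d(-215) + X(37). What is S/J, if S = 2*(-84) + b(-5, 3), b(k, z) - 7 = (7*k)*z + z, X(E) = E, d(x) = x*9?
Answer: 263/1898 ≈ 0.13857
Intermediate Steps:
d(x) = 9*x
b(k, z) = 7 + z + 7*k*z (b(k, z) = 7 + ((7*k)*z + z) = 7 + (7*k*z + z) = 7 + (z + 7*k*z) = 7 + z + 7*k*z)
S = -263 (S = 2*(-84) + (7 + 3 + 7*(-5)*3) = -168 + (7 + 3 - 105) = -168 - 95 = -263)
J = -1898 (J = 9*(-215) + 37 = -1935 + 37 = -1898)
S/J = -263/(-1898) = -263*(-1/1898) = 263/1898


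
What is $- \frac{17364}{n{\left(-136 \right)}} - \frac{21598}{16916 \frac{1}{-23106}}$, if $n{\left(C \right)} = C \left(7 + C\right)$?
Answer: $\frac{182394238951}{6182798} \approx 29500.0$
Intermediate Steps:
$- \frac{17364}{n{\left(-136 \right)}} - \frac{21598}{16916 \frac{1}{-23106}} = - \frac{17364}{\left(-136\right) \left(7 - 136\right)} - \frac{21598}{16916 \frac{1}{-23106}} = - \frac{17364}{\left(-136\right) \left(-129\right)} - \frac{21598}{16916 \left(- \frac{1}{23106}\right)} = - \frac{17364}{17544} - \frac{21598}{- \frac{8458}{11553}} = \left(-17364\right) \frac{1}{17544} - - \frac{124760847}{4229} = - \frac{1447}{1462} + \frac{124760847}{4229} = \frac{182394238951}{6182798}$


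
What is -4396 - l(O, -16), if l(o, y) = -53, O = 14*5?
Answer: -4343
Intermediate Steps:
O = 70
-4396 - l(O, -16) = -4396 - 1*(-53) = -4396 + 53 = -4343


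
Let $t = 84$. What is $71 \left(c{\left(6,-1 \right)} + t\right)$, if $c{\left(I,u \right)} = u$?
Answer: $5893$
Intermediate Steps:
$71 \left(c{\left(6,-1 \right)} + t\right) = 71 \left(-1 + 84\right) = 71 \cdot 83 = 5893$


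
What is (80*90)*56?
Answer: 403200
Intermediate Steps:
(80*90)*56 = 7200*56 = 403200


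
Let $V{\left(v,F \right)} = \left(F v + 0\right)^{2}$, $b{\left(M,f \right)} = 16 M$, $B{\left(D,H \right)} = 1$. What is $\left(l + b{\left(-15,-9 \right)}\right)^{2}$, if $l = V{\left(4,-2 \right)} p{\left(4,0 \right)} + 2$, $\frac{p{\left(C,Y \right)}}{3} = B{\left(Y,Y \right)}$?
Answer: $2116$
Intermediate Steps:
$p{\left(C,Y \right)} = 3$ ($p{\left(C,Y \right)} = 3 \cdot 1 = 3$)
$V{\left(v,F \right)} = F^{2} v^{2}$ ($V{\left(v,F \right)} = \left(F v\right)^{2} = F^{2} v^{2}$)
$l = 194$ ($l = \left(-2\right)^{2} \cdot 4^{2} \cdot 3 + 2 = 4 \cdot 16 \cdot 3 + 2 = 64 \cdot 3 + 2 = 192 + 2 = 194$)
$\left(l + b{\left(-15,-9 \right)}\right)^{2} = \left(194 + 16 \left(-15\right)\right)^{2} = \left(194 - 240\right)^{2} = \left(-46\right)^{2} = 2116$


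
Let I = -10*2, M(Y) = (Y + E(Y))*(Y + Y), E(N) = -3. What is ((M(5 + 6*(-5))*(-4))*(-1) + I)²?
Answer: 31136400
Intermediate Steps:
M(Y) = 2*Y*(-3 + Y) (M(Y) = (Y - 3)*(Y + Y) = (-3 + Y)*(2*Y) = 2*Y*(-3 + Y))
I = -20
((M(5 + 6*(-5))*(-4))*(-1) + I)² = (((2*(5 + 6*(-5))*(-3 + (5 + 6*(-5))))*(-4))*(-1) - 20)² = (((2*(5 - 30)*(-3 + (5 - 30)))*(-4))*(-1) - 20)² = (((2*(-25)*(-3 - 25))*(-4))*(-1) - 20)² = (((2*(-25)*(-28))*(-4))*(-1) - 20)² = ((1400*(-4))*(-1) - 20)² = (-5600*(-1) - 20)² = (5600 - 20)² = 5580² = 31136400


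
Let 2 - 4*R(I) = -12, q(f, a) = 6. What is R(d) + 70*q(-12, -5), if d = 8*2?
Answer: 847/2 ≈ 423.50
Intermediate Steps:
d = 16
R(I) = 7/2 (R(I) = ½ - ¼*(-12) = ½ + 3 = 7/2)
R(d) + 70*q(-12, -5) = 7/2 + 70*6 = 7/2 + 420 = 847/2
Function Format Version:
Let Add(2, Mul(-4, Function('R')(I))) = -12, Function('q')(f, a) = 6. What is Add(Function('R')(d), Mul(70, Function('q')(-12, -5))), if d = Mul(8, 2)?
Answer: Rational(847, 2) ≈ 423.50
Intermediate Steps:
d = 16
Function('R')(I) = Rational(7, 2) (Function('R')(I) = Add(Rational(1, 2), Mul(Rational(-1, 4), -12)) = Add(Rational(1, 2), 3) = Rational(7, 2))
Add(Function('R')(d), Mul(70, Function('q')(-12, -5))) = Add(Rational(7, 2), Mul(70, 6)) = Add(Rational(7, 2), 420) = Rational(847, 2)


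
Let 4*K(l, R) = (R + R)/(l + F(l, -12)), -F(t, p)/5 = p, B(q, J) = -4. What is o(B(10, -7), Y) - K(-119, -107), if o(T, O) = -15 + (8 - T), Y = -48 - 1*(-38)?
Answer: -461/118 ≈ -3.9068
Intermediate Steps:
F(t, p) = -5*p
Y = -10 (Y = -48 + 38 = -10)
o(T, O) = -7 - T
K(l, R) = R/(2*(60 + l)) (K(l, R) = ((R + R)/(l - 5*(-12)))/4 = ((2*R)/(l + 60))/4 = ((2*R)/(60 + l))/4 = (2*R/(60 + l))/4 = R/(2*(60 + l)))
o(B(10, -7), Y) - K(-119, -107) = (-7 - 1*(-4)) - (-107)/(2*(60 - 119)) = (-7 + 4) - (-107)/(2*(-59)) = -3 - (-107)*(-1)/(2*59) = -3 - 1*107/118 = -3 - 107/118 = -461/118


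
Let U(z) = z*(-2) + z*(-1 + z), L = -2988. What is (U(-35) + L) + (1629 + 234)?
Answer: 205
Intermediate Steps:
U(z) = -2*z + z*(-1 + z)
(U(-35) + L) + (1629 + 234) = (-35*(-3 - 35) - 2988) + (1629 + 234) = (-35*(-38) - 2988) + 1863 = (1330 - 2988) + 1863 = -1658 + 1863 = 205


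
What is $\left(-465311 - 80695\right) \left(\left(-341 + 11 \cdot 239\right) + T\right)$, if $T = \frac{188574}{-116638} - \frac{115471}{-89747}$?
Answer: $- \frac{6537636632352553464}{5233955293} \approx -1.2491 \cdot 10^{9}$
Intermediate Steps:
$T = - \frac{1727822140}{5233955293}$ ($T = 188574 \left(- \frac{1}{116638}\right) - - \frac{115471}{89747} = - \frac{94287}{58319} + \frac{115471}{89747} = - \frac{1727822140}{5233955293} \approx -0.33012$)
$\left(-465311 - 80695\right) \left(\left(-341 + 11 \cdot 239\right) + T\right) = \left(-465311 - 80695\right) \left(\left(-341 + 11 \cdot 239\right) - \frac{1727822140}{5233955293}\right) = - 546006 \left(\left(-341 + 2629\right) - \frac{1727822140}{5233955293}\right) = - 546006 \left(2288 - \frac{1727822140}{5233955293}\right) = \left(-546006\right) \frac{11973561888244}{5233955293} = - \frac{6537636632352553464}{5233955293}$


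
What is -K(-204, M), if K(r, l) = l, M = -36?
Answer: 36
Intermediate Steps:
-K(-204, M) = -1*(-36) = 36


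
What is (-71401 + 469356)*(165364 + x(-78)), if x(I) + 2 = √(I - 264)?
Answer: 65806634710 + 1193865*I*√38 ≈ 6.5807e+10 + 7.3595e+6*I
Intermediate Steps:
x(I) = -2 + √(-264 + I) (x(I) = -2 + √(I - 264) = -2 + √(-264 + I))
(-71401 + 469356)*(165364 + x(-78)) = (-71401 + 469356)*(165364 + (-2 + √(-264 - 78))) = 397955*(165364 + (-2 + √(-342))) = 397955*(165364 + (-2 + 3*I*√38)) = 397955*(165362 + 3*I*√38) = 65806634710 + 1193865*I*√38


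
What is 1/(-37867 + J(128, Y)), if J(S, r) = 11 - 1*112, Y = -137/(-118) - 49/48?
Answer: -1/37968 ≈ -2.6338e-5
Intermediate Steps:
Y = 397/2832 (Y = -137*(-1/118) - 49*1/48 = 137/118 - 49/48 = 397/2832 ≈ 0.14018)
J(S, r) = -101 (J(S, r) = 11 - 112 = -101)
1/(-37867 + J(128, Y)) = 1/(-37867 - 101) = 1/(-37968) = -1/37968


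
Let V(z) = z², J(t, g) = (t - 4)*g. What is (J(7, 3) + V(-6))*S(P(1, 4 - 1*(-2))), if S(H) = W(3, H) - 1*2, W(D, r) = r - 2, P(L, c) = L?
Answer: -135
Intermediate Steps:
W(D, r) = -2 + r
J(t, g) = g*(-4 + t) (J(t, g) = (-4 + t)*g = g*(-4 + t))
S(H) = -4 + H (S(H) = (-2 + H) - 1*2 = (-2 + H) - 2 = -4 + H)
(J(7, 3) + V(-6))*S(P(1, 4 - 1*(-2))) = (3*(-4 + 7) + (-6)²)*(-4 + 1) = (3*3 + 36)*(-3) = (9 + 36)*(-3) = 45*(-3) = -135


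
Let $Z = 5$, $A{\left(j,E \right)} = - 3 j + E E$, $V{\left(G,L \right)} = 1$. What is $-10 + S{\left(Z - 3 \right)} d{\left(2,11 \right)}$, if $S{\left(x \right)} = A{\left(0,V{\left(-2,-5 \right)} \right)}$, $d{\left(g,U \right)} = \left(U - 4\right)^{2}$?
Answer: $39$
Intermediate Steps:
$A{\left(j,E \right)} = E^{2} - 3 j$ ($A{\left(j,E \right)} = - 3 j + E^{2} = E^{2} - 3 j$)
$d{\left(g,U \right)} = \left(-4 + U\right)^{2}$
$S{\left(x \right)} = 1$ ($S{\left(x \right)} = 1^{2} - 0 = 1 + 0 = 1$)
$-10 + S{\left(Z - 3 \right)} d{\left(2,11 \right)} = -10 + 1 \left(-4 + 11\right)^{2} = -10 + 1 \cdot 7^{2} = -10 + 1 \cdot 49 = -10 + 49 = 39$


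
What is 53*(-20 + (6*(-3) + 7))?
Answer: -1643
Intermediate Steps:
53*(-20 + (6*(-3) + 7)) = 53*(-20 + (-18 + 7)) = 53*(-20 - 11) = 53*(-31) = -1643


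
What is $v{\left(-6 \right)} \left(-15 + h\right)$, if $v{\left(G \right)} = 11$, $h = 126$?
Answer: $1221$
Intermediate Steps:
$v{\left(-6 \right)} \left(-15 + h\right) = 11 \left(-15 + 126\right) = 11 \cdot 111 = 1221$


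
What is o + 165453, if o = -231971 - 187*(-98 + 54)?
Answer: -58290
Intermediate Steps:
o = -223743 (o = -231971 - 187*(-44) = -231971 - 1*(-8228) = -231971 + 8228 = -223743)
o + 165453 = -223743 + 165453 = -58290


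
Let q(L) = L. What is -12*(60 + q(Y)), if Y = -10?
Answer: -600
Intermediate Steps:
-12*(60 + q(Y)) = -12*(60 - 10) = -12*50 = -600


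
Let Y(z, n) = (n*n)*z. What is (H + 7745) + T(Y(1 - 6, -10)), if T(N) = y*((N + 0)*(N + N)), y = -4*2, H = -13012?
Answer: -4005267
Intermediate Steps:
y = -8
Y(z, n) = z*n² (Y(z, n) = n²*z = z*n²)
T(N) = -16*N² (T(N) = -8*(N + 0)*(N + N) = -8*N*2*N = -16*N²)
(H + 7745) + T(Y(1 - 6, -10)) = (-13012 + 7745) - 16*10000*(1 - 6)² = -5267 - 16*(-5*100)² = -5267 - 16*(-500)² = -5267 - 16*250000 = -5267 - 4000000 = -4005267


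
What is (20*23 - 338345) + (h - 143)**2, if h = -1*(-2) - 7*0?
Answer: -318004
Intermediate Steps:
h = 2 (h = 2 + 0 = 2)
(20*23 - 338345) + (h - 143)**2 = (20*23 - 338345) + (2 - 143)**2 = (460 - 338345) + (-141)**2 = -337885 + 19881 = -318004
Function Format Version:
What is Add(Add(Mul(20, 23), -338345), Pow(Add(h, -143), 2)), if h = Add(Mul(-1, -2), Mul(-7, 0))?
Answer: -318004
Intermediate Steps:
h = 2 (h = Add(2, 0) = 2)
Add(Add(Mul(20, 23), -338345), Pow(Add(h, -143), 2)) = Add(Add(Mul(20, 23), -338345), Pow(Add(2, -143), 2)) = Add(Add(460, -338345), Pow(-141, 2)) = Add(-337885, 19881) = -318004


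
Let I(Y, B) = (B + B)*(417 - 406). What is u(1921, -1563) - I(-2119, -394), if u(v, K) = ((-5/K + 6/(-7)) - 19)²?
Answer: 1084792506592/119705481 ≈ 9062.2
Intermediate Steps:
I(Y, B) = 22*B (I(Y, B) = (2*B)*11 = 22*B)
u(v, K) = (-139/7 - 5/K)² (u(v, K) = ((-5/K + 6*(-⅐)) - 19)² = ((-5/K - 6/7) - 19)² = ((-6/7 - 5/K) - 19)² = (-139/7 - 5/K)²)
u(1921, -1563) - I(-2119, -394) = (1/49)*(35 + 139*(-1563))²/(-1563)² - 22*(-394) = (1/49)*(1/2442969)*(35 - 217257)² - 1*(-8668) = (1/49)*(1/2442969)*(-217222)² + 8668 = (1/49)*(1/2442969)*47185397284 + 8668 = 47185397284/119705481 + 8668 = 1084792506592/119705481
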